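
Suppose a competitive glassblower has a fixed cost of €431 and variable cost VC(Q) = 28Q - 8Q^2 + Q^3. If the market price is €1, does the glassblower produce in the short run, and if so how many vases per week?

Shut down

Variable cost is VC = 28Q - 8Q^2 + Q^3, so AVC = VC/Q = 28 - 8Q + Q^2 and MC = dTC/dQ = 28 - 16Q + 3Q^2.
The AVC parabola has its vertex at Q = 8/2 = 4, where AVC = 28 - 8·4 + 4^2 = €12.
With P < min AVC (€1 < €12), every unit sold adds to the loss.
The firm minimizes its loss by shutting down and losing only its fixed cost of €431.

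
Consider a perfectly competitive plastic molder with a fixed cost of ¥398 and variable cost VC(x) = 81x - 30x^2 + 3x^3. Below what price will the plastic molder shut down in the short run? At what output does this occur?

Short-run supply begins at min AVC. From VC = 81x - 30x^2 + 3x^3, AVC = 81 - 30x + 3x^2.
dAVC/dx = -30 + 6x = 0 gives x = 5. min AVC = 81 - 30·5 + 3·5^2 = 6.
For P < ¥6 the firm produces nothing.

¥6 per unit, at x = 5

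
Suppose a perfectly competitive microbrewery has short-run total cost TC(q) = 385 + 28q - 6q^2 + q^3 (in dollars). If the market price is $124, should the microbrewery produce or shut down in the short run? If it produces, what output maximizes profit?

Produce at q = 8

From TC, MC = TC'(q) = 28 - 12q + 3q^2 and AVC = VC/q = 28 - 6q + q^2.
The AVC parabola has its vertex at q = 6/2 = 3, where AVC = 28 - 6·3 + 3^2 = $19.
Since P = $124 ≥ min AVC = $19, price covers variable cost and the firm should produce.
P = MC gives -96 - 12q + 3q^2 = 0, with roots -4 and 8. Take the larger (rising MC): q* = 8.
Check: AVC at q = 8 is $44 ≤ P, so revenue covers variable cost.
Profit = P·q − TC = 124·8 − 737 = $255.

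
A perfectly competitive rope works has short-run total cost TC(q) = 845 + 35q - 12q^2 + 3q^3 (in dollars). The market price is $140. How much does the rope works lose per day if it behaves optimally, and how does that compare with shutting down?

AVC = 35 - 12q + 3q^2 has its minimum $23 at q = 2; price $140 clears that bar, so the firm operates.
MC = 35 - 24q + 9q^2. Setting P = MC and taking the root on the rising branch gives q* = 5.
TR = 140·5 = 700. TC = 845 + 250 = 1095. Profit = 700 − 1095 = -$395.
By producing, the firm covers all variable cost plus $450 of fixed cost; shutting down would lose the full $845.

Profit = -$395 at q = 5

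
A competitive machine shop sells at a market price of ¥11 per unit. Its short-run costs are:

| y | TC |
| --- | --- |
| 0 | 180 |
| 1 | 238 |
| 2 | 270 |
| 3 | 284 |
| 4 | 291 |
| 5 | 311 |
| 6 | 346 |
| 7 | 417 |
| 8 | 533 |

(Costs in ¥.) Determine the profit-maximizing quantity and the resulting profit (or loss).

Profit at each row (π = 11y − TC): y=0: -180; y=1: -227; y=2: -248; y=3: -251; y=4: -247; y=5: -256; y=6: -280; y=7: -340; y=8: -445.
Profit is highest at y = 0. Equivalently, the lowest AVC in the table is 131/5 ≈ ¥26.20 at y = 5, and P = ¥11 falls below it — price never covers variable cost, so the firm shuts down and loses only its fixed cost.

y = 0 (shut down); profit = -¥180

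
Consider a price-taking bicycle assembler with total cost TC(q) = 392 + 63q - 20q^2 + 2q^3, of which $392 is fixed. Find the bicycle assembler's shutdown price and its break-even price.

AVC = 63 - 20q + 2q^2; minimized at q = 5, giving min AVC = $13. That is the shutdown price.
ATC = 392/q + 63 - 20q + 2q^2. Setting dATC/dq = −392/q^2 − 20 + 4q = 0 gives q = 7 (since 4·7^3 − 20·7^2 = 392).
min ATC = 392/7 + 63 − 20·7 + 2·7^2 = $77. That is the break-even price.
Between these two prices the firm operates at a loss; above $77 it earns a profit.

Shutdown price = $13; break-even price = $77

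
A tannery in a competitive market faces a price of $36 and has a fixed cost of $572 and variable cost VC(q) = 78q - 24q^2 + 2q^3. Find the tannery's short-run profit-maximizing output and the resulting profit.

AVC = 78 - 24q + 2q^2; min AVC = $6 at q = 6. Since P = $36 ≥ min AVC, the firm produces.
With MC = 78 - 48q + 6q^2, P = MC on the upward-sloping part at q* = 7.
TR = 36·7 = 252. TC = 572 + 56 = 628. Profit = 252 − 628 = -$376.
By producing, the firm covers all variable cost plus $196 of fixed cost; shutting down would lose the full $572.

Profit = -$376 at q = 7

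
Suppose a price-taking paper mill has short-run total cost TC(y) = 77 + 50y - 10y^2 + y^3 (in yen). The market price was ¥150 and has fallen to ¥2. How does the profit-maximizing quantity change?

AVC = 50 - 10y + y^2, minimized at y = 5 where min AVC = ¥25. MC = 50 - 20y + 3y^2.
At P = ¥150 ≥ min AVC, set P = MC on the rising branch: y = 10.
At P = ¥2 < min AVC = ¥25, price no longer covers variable cost at any output, so the firm shuts down: y = 0.

Output falls from 10 to 0 (the firm shuts down)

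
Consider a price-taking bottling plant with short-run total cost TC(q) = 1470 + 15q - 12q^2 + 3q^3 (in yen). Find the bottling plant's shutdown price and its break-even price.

Shutdown price = ¥3; break-even price = ¥288

AVC = 15 - 12q + 3q^2; minimized at q = 2, giving min AVC = ¥3. That is the shutdown price.
ATC = 1470/q + 15 - 12q + 3q^2. Setting dATC/dq = −1470/q^2 − 12 + 6q = 0 gives q = 7 (since 6·7^3 − 12·7^2 = 1470).
min ATC = 1470/7 + 15 − 12·7 + 3·7^2 = ¥288. That is the break-even price.
For ¥3 ≤ P < ¥288 the firm produces at a loss; below ¥3 it shuts down.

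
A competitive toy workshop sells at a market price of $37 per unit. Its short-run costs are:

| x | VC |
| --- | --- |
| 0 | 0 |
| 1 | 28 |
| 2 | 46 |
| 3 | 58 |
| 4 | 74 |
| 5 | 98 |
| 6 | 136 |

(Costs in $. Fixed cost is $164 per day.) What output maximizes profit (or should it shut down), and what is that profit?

x = 5; profit = -$77

Compute π = P·x − TC at each output: x=0: -164; x=1: -155; x=2: -136; x=3: -111; x=4: -90; x=5: -77; x=6: -78.
Profit is maximized at x = 5. AVC there is 98/5 = $19.60 ≤ P, so producing beats shutting down (which would give -$164).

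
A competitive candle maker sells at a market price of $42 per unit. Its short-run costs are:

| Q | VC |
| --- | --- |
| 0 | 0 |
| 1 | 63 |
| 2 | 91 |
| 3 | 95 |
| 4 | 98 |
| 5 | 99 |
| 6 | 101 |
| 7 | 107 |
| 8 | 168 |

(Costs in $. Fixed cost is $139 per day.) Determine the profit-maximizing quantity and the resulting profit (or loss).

Tabulate TR − TC: Q=0: -139; Q=1: -160; Q=2: -146; Q=3: -108; Q=4: -69; Q=5: -28; Q=6: 12; Q=7: 48; Q=8: 29.
Profit is maximized at Q = 7. AVC there is 107/7 = $15.29 ≤ P, so producing beats shutting down (which would give -$139).

Q = 7; profit = $48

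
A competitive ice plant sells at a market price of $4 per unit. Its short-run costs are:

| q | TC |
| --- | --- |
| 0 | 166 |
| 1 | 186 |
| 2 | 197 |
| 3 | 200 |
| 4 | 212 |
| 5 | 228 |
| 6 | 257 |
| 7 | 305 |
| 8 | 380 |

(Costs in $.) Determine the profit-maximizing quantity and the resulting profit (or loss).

Tabulate TR − TC: q=0: -166; q=1: -182; q=2: -189; q=3: -188; q=4: -196; q=5: -208; q=6: -233; q=7: -277; q=8: -348.
Profit is highest at q = 0. Equivalently, the lowest AVC in the table is 34/3 ≈ $11.33 at q = 3, and P = $4 falls below it — price never covers variable cost, so the firm shuts down and loses only its fixed cost.

q = 0 (shut down); profit = -$166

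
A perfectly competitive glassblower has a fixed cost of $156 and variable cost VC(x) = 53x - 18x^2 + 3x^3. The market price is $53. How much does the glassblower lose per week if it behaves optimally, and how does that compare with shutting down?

AVC = 53 - 18x + 3x^2 has its minimum $26 at x = 3; price $53 clears that bar, so the firm operates.
MC = 53 - 36x + 9x^2. Setting P = MC and taking the root on the rising branch gives x* = 4.
TR = 53·4 = 212. TC = 156 + 116 = 272. Profit = 212 − 272 = -$60.
That loss of $60 beats the $156 the firm would lose by shutting down; producing recovers $96 of fixed cost.

Profit = -$60 at x = 4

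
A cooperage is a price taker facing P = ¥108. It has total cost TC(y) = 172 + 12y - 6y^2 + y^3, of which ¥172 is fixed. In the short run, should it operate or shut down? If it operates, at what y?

Produce at y = 8

From TC, MC = TC'(y) = 12 - 12y + 3y^2 and AVC = VC/y = 12 - 6y + y^2.
AVC hits its minimum where MC = AVC, at y = 3, giving min AVC = 12 - 6·3 + 3^2 = ¥3.
P = ¥108 exceeds min AVC = ¥3, so the firm stays open.
P = MC gives -96 - 12y + 3y^2 = 0, with roots -4 and 8. Take the larger (rising MC): y* = 8.
Check: AVC at y = 8 is ¥28 ≤ P, so revenue covers variable cost.
Profit = P·y − TC = 108·8 − 396 = ¥468.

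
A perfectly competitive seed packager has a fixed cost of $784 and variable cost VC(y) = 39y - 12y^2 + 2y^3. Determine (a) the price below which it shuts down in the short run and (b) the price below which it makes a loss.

Shutdown price = min AVC. AVC = 39 - 12y + 2y^2, with vertex at y = 3 and minimum $21.
ATC = 784/y + 39 - 12y + 2y^2. Setting dATC/dy = −784/y^2 − 12 + 4y = 0 gives y = 7 (since 4·7^3 − 12·7^2 = 784).
min ATC = 784/7 + 39 − 12·7 + 2·7^2 = $165. That is the break-even price.
For $21 ≤ P < $165 the firm produces at a loss; below $21 it shuts down.

Shutdown price = $21; break-even price = $165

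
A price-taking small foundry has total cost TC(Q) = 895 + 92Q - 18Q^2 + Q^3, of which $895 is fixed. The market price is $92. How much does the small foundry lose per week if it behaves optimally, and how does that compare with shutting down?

Profit = -$31 at Q = 12

AVC = 92 - 18Q + Q^2; min AVC = $11 at Q = 9. Since P = $92 ≥ min AVC, the firm produces.
MC = 92 - 36Q + 3Q^2. Setting P = MC and taking the root on the rising branch gives Q* = 12.
TR = 92·12 = 1104. TC = 895 + 240 = 1135. Profit = 1104 − 1135 = -$31.
Shutting down would mean losing the fixed cost of $895, so operating at a loss of $31 is better by $864.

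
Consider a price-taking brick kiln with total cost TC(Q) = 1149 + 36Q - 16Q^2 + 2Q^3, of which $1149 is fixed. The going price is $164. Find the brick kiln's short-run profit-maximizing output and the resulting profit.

Profit = -$125 at Q = 8

AVC = 36 - 16Q + 2Q^2 has its minimum $4 at Q = 4; price $164 clears that bar, so the firm operates.
With MC = 36 - 32Q + 6Q^2, P = MC on the upward-sloping part at Q* = 8.
TR = 164·8 = 1312. TC = 1149 + 288 = 1437. Profit = 1312 − 1437 = -$125.
Shutting down would mean losing the fixed cost of $1149, so operating at a loss of $125 is better by $1024.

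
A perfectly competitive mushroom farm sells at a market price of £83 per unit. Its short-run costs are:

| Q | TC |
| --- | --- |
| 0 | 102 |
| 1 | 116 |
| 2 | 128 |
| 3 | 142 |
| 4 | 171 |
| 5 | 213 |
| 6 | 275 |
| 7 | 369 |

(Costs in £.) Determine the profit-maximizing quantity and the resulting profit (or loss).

Profit at each row (π = 83Q − TC): Q=0: -102; Q=1: -33; Q=2: 38; Q=3: 107; Q=4: 161; Q=5: 202; Q=6: 223; Q=7: 212.
Profit is maximized at Q = 6. AVC there is 173/6 = £28.83 ≤ P, so producing beats shutting down (which would give -£102).

Q = 6; profit = £223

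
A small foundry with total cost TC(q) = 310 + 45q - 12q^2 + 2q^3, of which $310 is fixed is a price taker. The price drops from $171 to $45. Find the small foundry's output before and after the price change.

Output falls from 7 to 4

MC = 45 - 24q + 6q^2; the shutdown threshold is min AVC = $27 (at q = 3).
With P = $171 above the shutdown price, P = MC gives q = 7.
At P = $45 ≥ min AVC, set P = MC: q = 4. The firm stays open but cuts output.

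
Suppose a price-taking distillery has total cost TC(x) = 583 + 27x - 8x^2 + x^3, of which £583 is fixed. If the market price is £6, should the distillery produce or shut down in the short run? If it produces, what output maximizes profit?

Shut down

Strip out fixed cost: VC = 27x - 8x^2 + x^3. Then AVC = 27 - 8x + x^2 and MC = 27 - 16x + 3x^2.
AVC is minimized where dAVC/dx = -8 + 2x = 0, at x = 4; min AVC = 27 - 8·4 + 4^2 = £11.
P = £6 lies below min AVC = £11; no output level covers variable cost.
Shutting down limits the loss to fixed cost, £583.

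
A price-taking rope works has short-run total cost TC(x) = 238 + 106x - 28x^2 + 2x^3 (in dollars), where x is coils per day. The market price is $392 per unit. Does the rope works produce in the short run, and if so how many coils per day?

From TC, MC = TC'(x) = 106 - 56x + 6x^2 and AVC = VC/x = 106 - 28x + 2x^2.
AVC hits its minimum where MC = AVC, at x = 7, giving min AVC = 106 - 28·7 + 2·7^2 = $8.
P = $392 exceeds min AVC = $8, so the firm stays open.
Solving P = MC: -286 - 56x + 6x^2 = 0 ⇒ x = -11/3 or 13. On the upward-sloping branch, x* = 13.
Check: AVC at x = 13 is $80 ≤ P, so revenue covers variable cost.
Profit = P·x − TC = 392·13 − 1278 = $3818.

Produce at x = 13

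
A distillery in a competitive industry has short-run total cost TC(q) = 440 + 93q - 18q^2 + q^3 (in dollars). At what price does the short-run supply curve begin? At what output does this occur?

The shutdown price is the minimum of AVC. VC = 93q - 18q^2 + q^3, so AVC = 93 - 18q + q^2.
dAVC/dq = -18 + 2q = 0 gives q = 9. min AVC = 93 - 18·9 + 9^2 = 12.
For P < $12 the firm produces nothing.

$12 per unit, at q = 9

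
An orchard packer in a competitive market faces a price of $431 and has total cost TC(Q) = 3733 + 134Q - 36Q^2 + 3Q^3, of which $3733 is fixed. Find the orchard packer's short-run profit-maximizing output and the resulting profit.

Profit = -$103 at Q = 11

AVC = 134 - 36Q + 3Q^2 has its minimum $26 at Q = 6; price $431 clears that bar, so the firm operates.
MC = 134 - 72Q + 9Q^2. Setting P = MC and taking the root on the rising branch gives Q* = 11.
TR = 431·11 = 4741. TC = 3733 + 1111 = 4844. Profit = 4741 − 4844 = -$103.
That loss of $103 beats the $3733 the firm would lose by shutting down; producing recovers $3630 of fixed cost.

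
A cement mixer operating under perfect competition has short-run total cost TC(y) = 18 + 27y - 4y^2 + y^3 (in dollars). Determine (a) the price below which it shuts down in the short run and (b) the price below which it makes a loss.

AVC = 27 - 4y + y^2; minimized at y = 2, giving min AVC = $23. That is the shutdown price.
ATC = 18/y + 27 - 4y + y^2. Setting dATC/dy = −18/y^2 − 4 + 2y = 0 gives y = 3 (since 2·3^3 − 4·3^2 = 18).
min ATC = 18/3 + 27 − 4·3 + 3^2 = $30. That is the break-even price.
Between these two prices the firm operates at a loss; above $30 it earns a profit.

Shutdown price = $23; break-even price = $30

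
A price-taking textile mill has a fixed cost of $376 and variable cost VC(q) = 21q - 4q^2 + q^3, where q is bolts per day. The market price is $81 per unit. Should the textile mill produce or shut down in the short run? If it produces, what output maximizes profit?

Produce at q = 6

Variable cost is VC = 21q - 4q^2 + q^3, so AVC = VC/q = 21 - 4q + q^2 and MC = dTC/dq = 21 - 8q + 3q^2.
The AVC parabola has its vertex at q = 4/2 = 2, where AVC = 21 - 4·2 + 2^2 = $17.
Because $81 ≥ $17, revenue can cover variable cost; the firm operates.
Set P = MC: 81 = 21 - 8q + 3q^2 → -60 - 8q + 3q^2 = 0. The roots are q = -10/3 and q = 6; the profit-maximizing output is on the rising part of MC, so q* = 6.
Check: AVC at q = 6 is $33 ≤ P, so revenue covers variable cost.
Profit = P·q − TC = 81·6 − 574 = -$88, a loss, but smaller than the $376 fixed cost the firm would lose by shutting down.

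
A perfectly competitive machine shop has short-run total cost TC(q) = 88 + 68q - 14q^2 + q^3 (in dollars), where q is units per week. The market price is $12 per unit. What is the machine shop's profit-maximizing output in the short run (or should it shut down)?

From TC, MC = TC'(q) = 68 - 28q + 3q^2 and AVC = VC/q = 68 - 14q + q^2.
AVC hits its minimum where MC = AVC, at q = 7, giving min AVC = 68 - 14·7 + 7^2 = $19.
Since P = $12 < min AVC = $19, price fails to cover variable cost at any output.
The firm minimizes its loss by shutting down and losing only its fixed cost of $88.

Shut down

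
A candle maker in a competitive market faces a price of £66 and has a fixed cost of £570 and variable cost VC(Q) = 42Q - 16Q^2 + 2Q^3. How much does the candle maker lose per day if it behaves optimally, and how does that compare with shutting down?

Profit = -£282 at Q = 6

AVC = 42 - 16Q + 2Q^2; min AVC = £10 at Q = 4. Since P = £66 ≥ min AVC, the firm produces.
MC = 42 - 32Q + 6Q^2. Setting P = MC and taking the root on the rising branch gives Q* = 6.
TR = 66·6 = 396. TC = 570 + 108 = 678. Profit = 396 − 678 = -£282.
By producing, the firm covers all variable cost plus £288 of fixed cost; shutting down would lose the full £570.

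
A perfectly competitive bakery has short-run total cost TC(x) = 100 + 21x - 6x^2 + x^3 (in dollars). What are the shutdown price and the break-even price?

AVC = 21 - 6x + x^2; minimized at x = 3, giving min AVC = $12. That is the shutdown price.
ATC = 100/x + 21 - 6x + x^2. Setting dATC/dx = −100/x^2 − 6 + 2x = 0 gives x = 5 (since 2·5^3 − 6·5^2 = 100).
min ATC = 100/5 + 21 − 6·5 + 5^2 = $36. That is the break-even price.
For $12 ≤ P < $36 the firm produces at a loss; below $12 it shuts down.

Shutdown price = $12; break-even price = $36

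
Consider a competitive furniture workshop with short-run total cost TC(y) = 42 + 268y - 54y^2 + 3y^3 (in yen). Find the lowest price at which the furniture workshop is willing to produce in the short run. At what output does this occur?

¥25 per unit, at y = 9

The shutdown price is the minimum of AVC. VC = 268y - 54y^2 + 3y^3, so AVC = 268 - 54y + 3y^2.
At the minimum of AVC, MC = AVC. MC = 268 - 108y + 9y^2; setting MC = AVC gives 6y^2 - 54y = 0, so y = 9. min AVC = 25.
For P < ¥25 the firm produces nothing.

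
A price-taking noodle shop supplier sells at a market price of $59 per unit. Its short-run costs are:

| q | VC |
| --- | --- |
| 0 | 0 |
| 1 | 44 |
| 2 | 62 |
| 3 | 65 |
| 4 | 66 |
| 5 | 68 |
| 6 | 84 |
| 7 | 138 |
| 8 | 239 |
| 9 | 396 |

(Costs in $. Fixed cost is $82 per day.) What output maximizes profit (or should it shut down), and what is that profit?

q = 7; profit = $193

Profit at each row (π = 59q − TC): q=0: -82; q=1: -67; q=2: -26; q=3: 30; q=4: 88; q=5: 145; q=6: 188; q=7: 193; q=8: 151; q=9: 53.
Profit is maximized at q = 7. AVC there is 138/7 = $19.71 ≤ P, so producing beats shutting down (which would give -$82).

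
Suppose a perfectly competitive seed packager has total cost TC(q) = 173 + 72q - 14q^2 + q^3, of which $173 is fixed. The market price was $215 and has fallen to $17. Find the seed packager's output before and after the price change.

AVC = 72 - 14q + q^2, minimized at q = 7 where min AVC = $23. MC = 72 - 28q + 3q^2.
At P = $215 ≥ min AVC, set P = MC on the rising branch: q = 13.
At P = $17 < min AVC = $23, price no longer covers variable cost at any output, so the firm shuts down: q = 0.

Output falls from 13 to 0 (the firm shuts down)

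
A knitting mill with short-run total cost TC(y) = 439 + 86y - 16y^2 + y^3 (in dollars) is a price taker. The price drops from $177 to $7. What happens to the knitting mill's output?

Output falls from 13 to 0 (the firm shuts down)

MC = 86 - 32y + 3y^2; the shutdown threshold is min AVC = $22 (at y = 8).
With P = $177 above the shutdown price, P = MC gives y = 13.
At P = $7 < min AVC = $22, price no longer covers variable cost at any output, so the firm shuts down: y = 0.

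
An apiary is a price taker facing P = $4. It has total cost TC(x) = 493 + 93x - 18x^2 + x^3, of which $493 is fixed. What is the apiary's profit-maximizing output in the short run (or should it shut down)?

Shut down

Strip out fixed cost: VC = 93x - 18x^2 + x^3. Then AVC = 93 - 18x + x^2 and MC = 93 - 36x + 3x^2.
AVC hits its minimum where MC = AVC, at x = 9, giving min AVC = 93 - 18·9 + 9^2 = $12.
Since P = $4 < min AVC = $12, price fails to cover variable cost at any output.
Shutting down limits the loss to fixed cost, $493.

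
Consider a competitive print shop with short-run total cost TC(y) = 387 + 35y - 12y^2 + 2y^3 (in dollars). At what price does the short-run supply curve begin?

The firm shuts down when price falls below the minimum of average variable cost. AVC = VC/y = 35 - 12y + 2y^2.
At the minimum of AVC, MC = AVC. MC = 35 - 24y + 6y^2; setting MC = AVC gives 4y^2 - 12y = 0, so y = 3. min AVC = 17.
For P < $17 the firm produces nothing.

$17 per unit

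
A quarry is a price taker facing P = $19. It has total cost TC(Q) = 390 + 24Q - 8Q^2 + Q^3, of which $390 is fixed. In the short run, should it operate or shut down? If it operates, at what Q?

Produce at Q = 5

From TC, MC = TC'(Q) = 24 - 16Q + 3Q^2 and AVC = VC/Q = 24 - 8Q + Q^2.
The AVC parabola has its vertex at Q = 8/2 = 4, where AVC = 24 - 8·4 + 4^2 = $8.
Because $19 ≥ $8, revenue can cover variable cost; the firm operates.
Set P = MC: 19 = 24 - 16Q + 3Q^2 → 5 - 16Q + 3Q^2 = 0. The roots are Q = 1/3 and Q = 5; the profit-maximizing output is on the rising part of MC, so Q* = 5.
Check: AVC at Q = 5 is $9 ≤ P, so revenue covers variable cost.
Profit = P·Q − TC = 19·5 − 435 = -$340, a loss, but smaller than the $390 fixed cost the firm would lose by shutting down.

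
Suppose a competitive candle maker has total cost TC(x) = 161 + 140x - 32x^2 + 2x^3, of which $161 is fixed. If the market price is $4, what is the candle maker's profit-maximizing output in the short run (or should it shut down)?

Shut down

From TC, MC = TC'(x) = 140 - 64x + 6x^2 and AVC = VC/x = 140 - 32x + 2x^2.
AVC hits its minimum where MC = AVC, at x = 8, giving min AVC = 140 - 32·8 + 2·8^2 = $12.
P = $4 lies below min AVC = $12; no output level covers variable cost.
The firm minimizes its loss by shutting down and losing only its fixed cost of $161.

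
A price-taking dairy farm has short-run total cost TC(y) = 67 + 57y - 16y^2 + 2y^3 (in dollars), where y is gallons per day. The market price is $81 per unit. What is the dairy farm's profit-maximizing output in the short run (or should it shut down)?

Variable cost is VC = 57y - 16y^2 + 2y^3, so AVC = VC/y = 57 - 16y + 2y^2 and MC = dTC/dy = 57 - 32y + 6y^2.
AVC hits its minimum where MC = AVC, at y = 4, giving min AVC = 57 - 16·4 + 2·4^2 = $25.
Since P = $81 ≥ min AVC = $25, price covers variable cost and the firm should produce.
Solving P = MC: -24 - 32y + 6y^2 = 0 ⇒ y = -2/3 or 6. On the upward-sloping branch, y* = 6.
Check: AVC at y = 6 is $33 ≤ P, so revenue covers variable cost.
Profit = P·y − TC = 81·6 − 265 = $221.

Produce at y = 6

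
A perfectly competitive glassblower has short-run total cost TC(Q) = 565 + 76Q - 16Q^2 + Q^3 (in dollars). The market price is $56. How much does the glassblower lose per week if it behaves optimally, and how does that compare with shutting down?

AVC = 76 - 16Q + Q^2 has its minimum $12 at Q = 8; price $56 clears that bar, so the firm operates.
MC = 76 - 32Q + 3Q^2. Setting P = MC and taking the root on the rising branch gives Q* = 10.
TR = 56·10 = 560. TC = 565 + 160 = 725. Profit = 560 − 725 = -$165.
Shutting down would mean losing the fixed cost of $565, so operating at a loss of $165 is better by $400.

Profit = -$165 at Q = 10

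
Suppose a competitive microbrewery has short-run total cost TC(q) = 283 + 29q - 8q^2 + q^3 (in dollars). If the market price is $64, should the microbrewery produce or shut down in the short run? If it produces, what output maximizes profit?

From TC, MC = TC'(q) = 29 - 16q + 3q^2 and AVC = VC/q = 29 - 8q + q^2.
AVC hits its minimum where MC = AVC, at q = 4, giving min AVC = 29 - 8·4 + 4^2 = $13.
Because $64 ≥ $13, revenue can cover variable cost; the firm operates.
P = MC gives -35 - 16q + 3q^2 = 0, with roots -5/3 and 7. Take the larger (rising MC): q* = 7.
Check: AVC at q = 7 is $22 ≤ P, so revenue covers variable cost.
Profit = P·q − TC = 64·7 − 437 = $11.

Produce at q = 7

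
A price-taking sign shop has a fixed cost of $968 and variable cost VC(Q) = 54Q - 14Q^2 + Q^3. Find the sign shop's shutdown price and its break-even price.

Shutdown price = min AVC. AVC = 54 - 14Q + Q^2, with vertex at Q = 7 and minimum $5.
ATC = 968/Q + 54 - 14Q + Q^2. Setting dATC/dQ = −968/Q^2 − 14 + 2Q = 0 gives Q = 11 (since 2·11^3 − 14·11^2 = 968).
min ATC = 968/11 + 54 − 14·11 + 11^2 = $109. That is the break-even price.
For $5 ≤ P < $109 the firm produces at a loss; below $5 it shuts down.

Shutdown price = $5; break-even price = $109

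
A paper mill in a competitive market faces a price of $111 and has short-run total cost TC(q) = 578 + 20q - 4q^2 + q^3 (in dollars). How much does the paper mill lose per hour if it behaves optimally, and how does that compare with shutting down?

Profit = -$88 at q = 7

AVC = 20 - 4q + q^2; min AVC = $16 at q = 2. Since P = $111 ≥ min AVC, the firm produces.
MC = 20 - 8q + 3q^2. Setting P = MC and taking the root on the rising branch gives q* = 7.
TR = 111·7 = 777. TC = 578 + 287 = 865. Profit = 777 − 865 = -$88.
That loss of $88 beats the $578 the firm would lose by shutting down; producing recovers $490 of fixed cost.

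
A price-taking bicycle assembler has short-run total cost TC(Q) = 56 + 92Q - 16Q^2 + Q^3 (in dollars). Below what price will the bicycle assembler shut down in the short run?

$28 per unit

The shutdown price is the minimum of AVC. VC = 92Q - 16Q^2 + Q^3, so AVC = 92 - 16Q + Q^2.
dAVC/dQ = -16 + 2Q = 0 gives Q = 8. min AVC = 92 - 16·8 + 8^2 = 28.
For P < $28 the firm produces nothing.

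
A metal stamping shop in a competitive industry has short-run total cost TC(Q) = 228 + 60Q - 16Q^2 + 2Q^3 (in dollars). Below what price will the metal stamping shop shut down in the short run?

$28 per unit

The shutdown price is the minimum of AVC. VC = 60Q - 16Q^2 + 2Q^3, so AVC = 60 - 16Q + 2Q^2.
At the minimum of AVC, MC = AVC. MC = 60 - 32Q + 6Q^2; setting MC = AVC gives 4Q^2 - 16Q = 0, so Q = 4. min AVC = 28.
For P < $28 the firm produces nothing.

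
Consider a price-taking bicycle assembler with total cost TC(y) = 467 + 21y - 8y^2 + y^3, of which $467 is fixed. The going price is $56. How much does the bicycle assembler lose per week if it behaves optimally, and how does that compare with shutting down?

Profit = -$173 at y = 7

AVC = 21 - 8y + y^2 has its minimum $5 at y = 4; price $56 clears that bar, so the firm operates.
With MC = 21 - 16y + 3y^2, P = MC on the upward-sloping part at y* = 7.
TR = 56·7 = 392. TC = 467 + 98 = 565. Profit = 392 − 565 = -$173.
That loss of $173 beats the $467 the firm would lose by shutting down; producing recovers $294 of fixed cost.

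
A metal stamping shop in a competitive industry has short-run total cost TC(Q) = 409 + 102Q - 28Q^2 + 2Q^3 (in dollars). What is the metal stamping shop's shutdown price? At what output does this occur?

$4 per unit, at Q = 7

Short-run supply begins at min AVC. From VC = 102Q - 28Q^2 + 2Q^3, AVC = 102 - 28Q + 2Q^2.
At the minimum of AVC, MC = AVC. MC = 102 - 56Q + 6Q^2; setting MC = AVC gives 4Q^2 - 28Q = 0, so Q = 7. min AVC = 4.
So the shutdown price is $4.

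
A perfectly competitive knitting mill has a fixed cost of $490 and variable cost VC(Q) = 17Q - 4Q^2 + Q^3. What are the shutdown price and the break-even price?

AVC = 17 - 4Q + Q^2; minimized at Q = 2, giving min AVC = $13. That is the shutdown price.
ATC = 490/Q + 17 - 4Q + Q^2. Setting dATC/dQ = −490/Q^2 − 4 + 2Q = 0 gives Q = 7 (since 2·7^3 − 4·7^2 = 490).
min ATC = 490/7 + 17 − 4·7 + 7^2 = $108. That is the break-even price.
For $13 ≤ P < $108 the firm produces at a loss; below $13 it shuts down.

Shutdown price = $13; break-even price = $108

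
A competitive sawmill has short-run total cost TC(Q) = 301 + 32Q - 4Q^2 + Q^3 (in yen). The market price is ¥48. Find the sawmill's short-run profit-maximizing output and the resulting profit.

AVC = 32 - 4Q + Q^2; min AVC = ¥28 at Q = 2. Since P = ¥48 ≥ min AVC, the firm produces.
With MC = 32 - 8Q + 3Q^2, P = MC on the upward-sloping part at Q* = 4.
TR = 48·4 = 192. TC = 301 + 128 = 429. Profit = 192 − 429 = -¥237.
That loss of ¥237 beats the ¥301 the firm would lose by shutting down; producing recovers ¥64 of fixed cost.

Profit = -¥237 at Q = 4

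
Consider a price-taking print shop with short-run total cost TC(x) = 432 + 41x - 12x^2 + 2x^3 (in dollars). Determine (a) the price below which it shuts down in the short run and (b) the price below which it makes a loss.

Shutdown price = $23; break-even price = $113

AVC = 41 - 12x + 2x^2; minimized at x = 3, giving min AVC = $23. That is the shutdown price.
ATC = 432/x + 41 - 12x + 2x^2. Setting dATC/dx = −432/x^2 − 12 + 4x = 0 gives x = 6 (since 4·6^3 − 12·6^2 = 432).
min ATC = 432/6 + 41 − 12·6 + 2·6^2 = $113. That is the break-even price.
Between these two prices the firm operates at a loss; above $113 it earns a profit.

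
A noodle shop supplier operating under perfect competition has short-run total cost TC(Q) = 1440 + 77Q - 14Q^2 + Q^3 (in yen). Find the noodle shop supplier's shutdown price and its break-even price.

Shutdown price = min AVC. AVC = 77 - 14Q + Q^2, with vertex at Q = 7 and minimum ¥28.
ATC = 1440/Q + 77 - 14Q + Q^2. Setting dATC/dQ = −1440/Q^2 − 14 + 2Q = 0 gives Q = 12 (since 2·12^3 − 14·12^2 = 1440).
min ATC = 1440/12 + 77 − 14·12 + 12^2 = ¥173. That is the break-even price.
Between these two prices the firm operates at a loss; above ¥173 it earns a profit.

Shutdown price = ¥28; break-even price = ¥173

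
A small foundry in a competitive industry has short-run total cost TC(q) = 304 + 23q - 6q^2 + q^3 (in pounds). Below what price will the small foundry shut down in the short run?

£14 per unit

Short-run supply begins at min AVC. From VC = 23q - 6q^2 + q^3, AVC = 23 - 6q + q^2.
dAVC/dq = -6 + 2q = 0 gives q = 3. min AVC = 23 - 6·3 + 3^2 = 14.
So the shutdown price is £14.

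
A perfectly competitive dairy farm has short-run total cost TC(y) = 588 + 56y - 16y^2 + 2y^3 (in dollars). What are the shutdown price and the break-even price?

Shutdown price = $24; break-even price = $126

Shutdown price = min AVC. AVC = 56 - 16y + 2y^2, with vertex at y = 4 and minimum $24.
ATC = 588/y + 56 - 16y + 2y^2. Setting dATC/dy = −588/y^2 − 16 + 4y = 0 gives y = 7 (since 4·7^3 − 16·7^2 = 588).
min ATC = 588/7 + 56 − 16·7 + 2·7^2 = $126. That is the break-even price.
Between these two prices the firm operates at a loss; above $126 it earns a profit.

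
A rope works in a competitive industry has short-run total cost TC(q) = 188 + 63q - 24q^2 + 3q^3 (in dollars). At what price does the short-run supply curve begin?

$15 per unit

The shutdown price is the minimum of AVC. VC = 63q - 24q^2 + 3q^3, so AVC = 63 - 24q + 3q^2.
At the minimum of AVC, MC = AVC. MC = 63 - 48q + 9q^2; setting MC = AVC gives 6q^2 - 24q = 0, so q = 4. min AVC = 15.
So the shutdown price is $15.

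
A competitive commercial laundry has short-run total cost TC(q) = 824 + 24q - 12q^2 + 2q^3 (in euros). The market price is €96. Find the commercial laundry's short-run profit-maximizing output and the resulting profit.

AVC = 24 - 12q + 2q^2 has its minimum €6 at q = 3; price €96 clears that bar, so the firm operates.
With MC = 24 - 24q + 6q^2, P = MC on the upward-sloping part at q* = 6.
TR = 96·6 = 576. TC = 824 + 144 = 968. Profit = 576 − 968 = -€392.
That loss of €392 beats the €824 the firm would lose by shutting down; producing recovers €432 of fixed cost.

Profit = -€392 at q = 6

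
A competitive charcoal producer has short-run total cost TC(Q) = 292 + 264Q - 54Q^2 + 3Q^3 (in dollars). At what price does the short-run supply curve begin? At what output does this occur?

$21 per unit, at Q = 9

The shutdown price is the minimum of AVC. VC = 264Q - 54Q^2 + 3Q^3, so AVC = 264 - 54Q + 3Q^2.
dAVC/dQ = -54 + 6Q = 0 gives Q = 9. min AVC = 264 - 54·9 + 3·9^2 = 21.
The firm shuts down for any P below $21.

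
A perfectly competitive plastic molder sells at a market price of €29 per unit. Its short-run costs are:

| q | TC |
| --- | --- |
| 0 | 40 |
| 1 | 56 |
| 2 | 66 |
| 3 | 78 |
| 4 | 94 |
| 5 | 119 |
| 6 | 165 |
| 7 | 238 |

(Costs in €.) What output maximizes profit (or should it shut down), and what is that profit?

q = 5; profit = €26

Profit at each row (π = 29q − TC): q=0: -40; q=1: -27; q=2: -8; q=3: 9; q=4: 22; q=5: 26; q=6: 9; q=7: -35.
Profit is maximized at q = 5. AVC there is 79/5 = €15.80 ≤ P, so producing beats shutting down (which would give -€40).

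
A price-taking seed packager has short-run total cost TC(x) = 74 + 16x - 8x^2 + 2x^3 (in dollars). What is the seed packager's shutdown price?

Short-run supply begins at min AVC. From VC = 16x - 8x^2 + 2x^3, AVC = 16 - 8x + 2x^2.
dAVC/dx = -8 + 4x = 0 gives x = 2. min AVC = 16 - 8·2 + 2·2^2 = 8.
So the shutdown price is $8.

$8 per unit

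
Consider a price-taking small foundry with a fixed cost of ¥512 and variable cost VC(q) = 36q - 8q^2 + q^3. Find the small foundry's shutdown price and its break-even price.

Shutdown price = ¥20; break-even price = ¥100

AVC = 36 - 8q + q^2; minimized at q = 4, giving min AVC = ¥20. That is the shutdown price.
ATC = 512/q + 36 - 8q + q^2. Setting dATC/dq = −512/q^2 − 8 + 2q = 0 gives q = 8 (since 2·8^3 − 8·8^2 = 512).
min ATC = 512/8 + 36 − 8·8 + 8^2 = ¥100. That is the break-even price.
Between these two prices the firm operates at a loss; above ¥100 it earns a profit.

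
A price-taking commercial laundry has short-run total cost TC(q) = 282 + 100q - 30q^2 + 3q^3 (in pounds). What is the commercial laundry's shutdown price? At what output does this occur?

£25 per unit, at q = 5

Short-run supply begins at min AVC. From VC = 100q - 30q^2 + 3q^3, AVC = 100 - 30q + 3q^2.
dAVC/dq = -30 + 6q = 0 gives q = 5. min AVC = 100 - 30·5 + 3·5^2 = 25.
For P < £25 the firm produces nothing.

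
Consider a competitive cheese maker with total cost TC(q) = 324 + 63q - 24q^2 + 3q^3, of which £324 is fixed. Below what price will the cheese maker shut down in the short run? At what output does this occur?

£15 per unit, at q = 4

The firm shuts down when price falls below the minimum of average variable cost. AVC = VC/q = 63 - 24q + 3q^2.
dAVC/dq = -24 + 6q = 0 gives q = 4. min AVC = 63 - 24·4 + 3·4^2 = 15.
For P < £15 the firm produces nothing.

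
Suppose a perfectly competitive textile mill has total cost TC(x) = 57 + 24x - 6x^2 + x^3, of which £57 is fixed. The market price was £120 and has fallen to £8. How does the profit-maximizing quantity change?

Output falls from 8 to 0 (the firm shuts down)

AVC = 24 - 6x + x^2, minimized at x = 3 where min AVC = £15. MC = 24 - 12x + 3x^2.
At P = £120 ≥ min AVC, set P = MC on the rising branch: x = 8.
At P = £8 < min AVC = £15, price no longer covers variable cost at any output, so the firm shuts down: x = 0.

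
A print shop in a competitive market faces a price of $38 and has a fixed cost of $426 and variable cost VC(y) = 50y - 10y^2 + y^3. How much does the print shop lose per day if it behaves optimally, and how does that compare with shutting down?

Profit = -$354 at y = 6

AVC = 50 - 10y + y^2; min AVC = $25 at y = 5. Since P = $38 ≥ min AVC, the firm produces.
With MC = 50 - 20y + 3y^2, P = MC on the upward-sloping part at y* = 6.
TR = 38·6 = 228. TC = 426 + 156 = 582. Profit = 228 − 582 = -$354.
That loss of $354 beats the $426 the firm would lose by shutting down; producing recovers $72 of fixed cost.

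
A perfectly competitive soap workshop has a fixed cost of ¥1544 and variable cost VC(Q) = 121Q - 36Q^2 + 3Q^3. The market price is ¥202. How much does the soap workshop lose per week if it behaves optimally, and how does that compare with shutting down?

AVC = 121 - 36Q + 3Q^2; min AVC = ¥13 at Q = 6. Since P = ¥202 ≥ min AVC, the firm produces.
With MC = 121 - 72Q + 9Q^2, P = MC on the upward-sloping part at Q* = 9.
TR = 202·9 = 1818. TC = 1544 + 360 = 1904. Profit = 1818 − 1904 = -¥86.
By producing, the firm covers all variable cost plus ¥1458 of fixed cost; shutting down would lose the full ¥1544.

Profit = -¥86 at Q = 9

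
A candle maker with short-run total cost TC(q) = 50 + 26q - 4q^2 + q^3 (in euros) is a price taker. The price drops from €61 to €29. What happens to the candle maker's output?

Output falls from 5 to 3

MC = 26 - 8q + 3q^2; the shutdown threshold is min AVC = €22 (at q = 2).
At P = €61 ≥ min AVC, set P = MC on the rising branch: q = 5.
At P = €29 ≥ min AVC, set P = MC: q = 3. The firm stays open but cuts output.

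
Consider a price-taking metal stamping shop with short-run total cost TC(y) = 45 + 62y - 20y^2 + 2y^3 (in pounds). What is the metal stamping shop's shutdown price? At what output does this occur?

The firm shuts down when price falls below the minimum of average variable cost. AVC = VC/y = 62 - 20y + 2y^2.
At the minimum of AVC, MC = AVC. MC = 62 - 40y + 6y^2; setting MC = AVC gives 4y^2 - 20y = 0, so y = 5. min AVC = 12.
For P < £12 the firm produces nothing.

£12 per unit, at y = 5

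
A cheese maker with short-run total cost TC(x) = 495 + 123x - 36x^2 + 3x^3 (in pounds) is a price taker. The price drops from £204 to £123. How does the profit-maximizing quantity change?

Output falls from 9 to 8

MC = 123 - 72x + 9x^2; the shutdown threshold is min AVC = £15 (at x = 6).
At P = £204 ≥ min AVC, set P = MC on the rising branch: x = 9.
At P = £123 ≥ min AVC, set P = MC: x = 8. The firm stays open but cuts output.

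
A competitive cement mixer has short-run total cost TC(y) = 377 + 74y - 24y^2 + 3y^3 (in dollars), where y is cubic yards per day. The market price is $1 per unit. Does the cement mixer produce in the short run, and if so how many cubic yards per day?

Shut down

From TC, MC = TC'(y) = 74 - 48y + 9y^2 and AVC = VC/y = 74 - 24y + 3y^2.
AVC hits its minimum where MC = AVC, at y = 4, giving min AVC = 74 - 24·4 + 3·4^2 = $26.
With P < min AVC ($1 < $26), every unit sold adds to the loss.
Best response: produce nothing and absorb the $377 fixed cost.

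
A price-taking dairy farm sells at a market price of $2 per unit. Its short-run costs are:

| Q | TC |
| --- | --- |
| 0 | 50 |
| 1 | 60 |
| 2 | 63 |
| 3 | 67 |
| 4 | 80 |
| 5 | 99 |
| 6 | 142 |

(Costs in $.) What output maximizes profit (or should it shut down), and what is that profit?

Q = 0 (shut down); profit = -$50

Tabulate TR − TC: Q=0: -50; Q=1: -58; Q=2: -59; Q=3: -61; Q=4: -72; Q=5: -89; Q=6: -130.
Profit is highest at Q = 0. Equivalently, the lowest AVC in the table is 17/3 ≈ $5.67 at Q = 3, and P = $2 falls below it — price never covers variable cost, so the firm shuts down and loses only its fixed cost.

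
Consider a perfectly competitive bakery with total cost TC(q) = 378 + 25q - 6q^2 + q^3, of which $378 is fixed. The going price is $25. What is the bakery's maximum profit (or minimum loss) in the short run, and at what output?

Profit = -$346 at q = 4

AVC = 25 - 6q + q^2; min AVC = $16 at q = 3. Since P = $25 ≥ min AVC, the firm produces.
With MC = 25 - 12q + 3q^2, P = MC on the upward-sloping part at q* = 4.
TR = 25·4 = 100. TC = 378 + 68 = 446. Profit = 100 − 446 = -$346.
Shutting down would mean losing the fixed cost of $378, so operating at a loss of $346 is better by $32.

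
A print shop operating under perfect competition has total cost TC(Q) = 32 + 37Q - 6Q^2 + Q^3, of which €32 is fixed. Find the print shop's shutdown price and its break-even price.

Shutdown price = €28; break-even price = €37

Shutdown price = min AVC. AVC = 37 - 6Q + Q^2, with vertex at Q = 3 and minimum €28.
ATC = 32/Q + 37 - 6Q + Q^2. Setting dATC/dQ = −32/Q^2 − 6 + 2Q = 0 gives Q = 4 (since 2·4^3 − 6·4^2 = 32).
min ATC = 32/4 + 37 − 6·4 + 4^2 = €37. That is the break-even price.
Between these two prices the firm operates at a loss; above €37 it earns a profit.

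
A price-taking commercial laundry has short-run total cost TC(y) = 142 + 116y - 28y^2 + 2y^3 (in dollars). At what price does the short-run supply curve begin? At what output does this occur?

The firm shuts down when price falls below the minimum of average variable cost. AVC = VC/y = 116 - 28y + 2y^2.
At the minimum of AVC, MC = AVC. MC = 116 - 56y + 6y^2; setting MC = AVC gives 4y^2 - 28y = 0, so y = 7. min AVC = 18.
For P < $18 the firm produces nothing.

$18 per unit, at y = 7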